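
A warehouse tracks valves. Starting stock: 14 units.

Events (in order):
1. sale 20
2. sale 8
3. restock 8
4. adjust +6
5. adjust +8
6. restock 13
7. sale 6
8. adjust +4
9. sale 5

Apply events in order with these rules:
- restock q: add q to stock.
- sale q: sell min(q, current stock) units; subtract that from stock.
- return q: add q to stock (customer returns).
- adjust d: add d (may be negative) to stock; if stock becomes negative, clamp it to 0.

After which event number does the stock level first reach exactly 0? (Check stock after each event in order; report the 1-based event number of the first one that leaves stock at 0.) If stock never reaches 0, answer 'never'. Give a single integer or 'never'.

Answer: 1

Derivation:
Processing events:
Start: stock = 14
  Event 1 (sale 20): sell min(20,14)=14. stock: 14 - 14 = 0. total_sold = 14
  Event 2 (sale 8): sell min(8,0)=0. stock: 0 - 0 = 0. total_sold = 14
  Event 3 (restock 8): 0 + 8 = 8
  Event 4 (adjust +6): 8 + 6 = 14
  Event 5 (adjust +8): 14 + 8 = 22
  Event 6 (restock 13): 22 + 13 = 35
  Event 7 (sale 6): sell min(6,35)=6. stock: 35 - 6 = 29. total_sold = 20
  Event 8 (adjust +4): 29 + 4 = 33
  Event 9 (sale 5): sell min(5,33)=5. stock: 33 - 5 = 28. total_sold = 25
Final: stock = 28, total_sold = 25

First zero at event 1.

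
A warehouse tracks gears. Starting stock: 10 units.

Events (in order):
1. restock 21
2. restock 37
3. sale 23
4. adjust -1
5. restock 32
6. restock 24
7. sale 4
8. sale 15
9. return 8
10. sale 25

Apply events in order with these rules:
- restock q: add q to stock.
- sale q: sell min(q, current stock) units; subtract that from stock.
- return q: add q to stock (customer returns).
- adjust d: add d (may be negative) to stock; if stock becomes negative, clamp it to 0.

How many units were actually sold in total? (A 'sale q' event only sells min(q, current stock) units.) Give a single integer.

Processing events:
Start: stock = 10
  Event 1 (restock 21): 10 + 21 = 31
  Event 2 (restock 37): 31 + 37 = 68
  Event 3 (sale 23): sell min(23,68)=23. stock: 68 - 23 = 45. total_sold = 23
  Event 4 (adjust -1): 45 + -1 = 44
  Event 5 (restock 32): 44 + 32 = 76
  Event 6 (restock 24): 76 + 24 = 100
  Event 7 (sale 4): sell min(4,100)=4. stock: 100 - 4 = 96. total_sold = 27
  Event 8 (sale 15): sell min(15,96)=15. stock: 96 - 15 = 81. total_sold = 42
  Event 9 (return 8): 81 + 8 = 89
  Event 10 (sale 25): sell min(25,89)=25. stock: 89 - 25 = 64. total_sold = 67
Final: stock = 64, total_sold = 67

Answer: 67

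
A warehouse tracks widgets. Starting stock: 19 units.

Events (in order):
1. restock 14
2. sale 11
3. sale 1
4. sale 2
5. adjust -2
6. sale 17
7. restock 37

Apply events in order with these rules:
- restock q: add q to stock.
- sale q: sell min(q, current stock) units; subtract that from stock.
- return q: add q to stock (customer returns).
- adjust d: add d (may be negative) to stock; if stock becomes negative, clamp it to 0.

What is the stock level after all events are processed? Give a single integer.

Answer: 37

Derivation:
Processing events:
Start: stock = 19
  Event 1 (restock 14): 19 + 14 = 33
  Event 2 (sale 11): sell min(11,33)=11. stock: 33 - 11 = 22. total_sold = 11
  Event 3 (sale 1): sell min(1,22)=1. stock: 22 - 1 = 21. total_sold = 12
  Event 4 (sale 2): sell min(2,21)=2. stock: 21 - 2 = 19. total_sold = 14
  Event 5 (adjust -2): 19 + -2 = 17
  Event 6 (sale 17): sell min(17,17)=17. stock: 17 - 17 = 0. total_sold = 31
  Event 7 (restock 37): 0 + 37 = 37
Final: stock = 37, total_sold = 31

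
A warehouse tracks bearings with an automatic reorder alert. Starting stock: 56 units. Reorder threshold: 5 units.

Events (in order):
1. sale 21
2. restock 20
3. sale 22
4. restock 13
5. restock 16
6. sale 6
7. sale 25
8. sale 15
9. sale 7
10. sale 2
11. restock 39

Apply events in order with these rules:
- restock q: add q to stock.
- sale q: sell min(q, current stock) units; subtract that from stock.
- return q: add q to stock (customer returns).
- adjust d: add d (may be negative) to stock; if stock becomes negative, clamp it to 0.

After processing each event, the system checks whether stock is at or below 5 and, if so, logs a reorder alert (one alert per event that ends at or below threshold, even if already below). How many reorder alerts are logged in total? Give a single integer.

Answer: 0

Derivation:
Processing events:
Start: stock = 56
  Event 1 (sale 21): sell min(21,56)=21. stock: 56 - 21 = 35. total_sold = 21
  Event 2 (restock 20): 35 + 20 = 55
  Event 3 (sale 22): sell min(22,55)=22. stock: 55 - 22 = 33. total_sold = 43
  Event 4 (restock 13): 33 + 13 = 46
  Event 5 (restock 16): 46 + 16 = 62
  Event 6 (sale 6): sell min(6,62)=6. stock: 62 - 6 = 56. total_sold = 49
  Event 7 (sale 25): sell min(25,56)=25. stock: 56 - 25 = 31. total_sold = 74
  Event 8 (sale 15): sell min(15,31)=15. stock: 31 - 15 = 16. total_sold = 89
  Event 9 (sale 7): sell min(7,16)=7. stock: 16 - 7 = 9. total_sold = 96
  Event 10 (sale 2): sell min(2,9)=2. stock: 9 - 2 = 7. total_sold = 98
  Event 11 (restock 39): 7 + 39 = 46
Final: stock = 46, total_sold = 98

Checking against threshold 5:
  After event 1: stock=35 > 5
  After event 2: stock=55 > 5
  After event 3: stock=33 > 5
  After event 4: stock=46 > 5
  After event 5: stock=62 > 5
  After event 6: stock=56 > 5
  After event 7: stock=31 > 5
  After event 8: stock=16 > 5
  After event 9: stock=9 > 5
  After event 10: stock=7 > 5
  After event 11: stock=46 > 5
Alert events: []. Count = 0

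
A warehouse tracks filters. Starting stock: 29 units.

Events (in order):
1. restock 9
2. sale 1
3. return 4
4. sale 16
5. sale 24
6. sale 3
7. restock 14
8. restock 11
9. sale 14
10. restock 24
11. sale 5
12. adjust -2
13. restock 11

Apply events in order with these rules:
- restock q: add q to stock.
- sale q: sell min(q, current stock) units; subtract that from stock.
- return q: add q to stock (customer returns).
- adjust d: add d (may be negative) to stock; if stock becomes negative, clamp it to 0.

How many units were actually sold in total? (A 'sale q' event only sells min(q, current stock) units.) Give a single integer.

Processing events:
Start: stock = 29
  Event 1 (restock 9): 29 + 9 = 38
  Event 2 (sale 1): sell min(1,38)=1. stock: 38 - 1 = 37. total_sold = 1
  Event 3 (return 4): 37 + 4 = 41
  Event 4 (sale 16): sell min(16,41)=16. stock: 41 - 16 = 25. total_sold = 17
  Event 5 (sale 24): sell min(24,25)=24. stock: 25 - 24 = 1. total_sold = 41
  Event 6 (sale 3): sell min(3,1)=1. stock: 1 - 1 = 0. total_sold = 42
  Event 7 (restock 14): 0 + 14 = 14
  Event 8 (restock 11): 14 + 11 = 25
  Event 9 (sale 14): sell min(14,25)=14. stock: 25 - 14 = 11. total_sold = 56
  Event 10 (restock 24): 11 + 24 = 35
  Event 11 (sale 5): sell min(5,35)=5. stock: 35 - 5 = 30. total_sold = 61
  Event 12 (adjust -2): 30 + -2 = 28
  Event 13 (restock 11): 28 + 11 = 39
Final: stock = 39, total_sold = 61

Answer: 61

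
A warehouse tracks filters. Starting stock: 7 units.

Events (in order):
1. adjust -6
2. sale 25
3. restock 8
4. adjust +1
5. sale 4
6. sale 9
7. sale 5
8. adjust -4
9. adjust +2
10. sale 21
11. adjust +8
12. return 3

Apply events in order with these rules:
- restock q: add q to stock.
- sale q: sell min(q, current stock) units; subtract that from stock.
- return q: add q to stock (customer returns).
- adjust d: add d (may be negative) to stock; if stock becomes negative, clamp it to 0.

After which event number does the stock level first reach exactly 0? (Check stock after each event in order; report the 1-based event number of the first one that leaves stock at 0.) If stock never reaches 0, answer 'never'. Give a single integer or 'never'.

Answer: 2

Derivation:
Processing events:
Start: stock = 7
  Event 1 (adjust -6): 7 + -6 = 1
  Event 2 (sale 25): sell min(25,1)=1. stock: 1 - 1 = 0. total_sold = 1
  Event 3 (restock 8): 0 + 8 = 8
  Event 4 (adjust +1): 8 + 1 = 9
  Event 5 (sale 4): sell min(4,9)=4. stock: 9 - 4 = 5. total_sold = 5
  Event 6 (sale 9): sell min(9,5)=5. stock: 5 - 5 = 0. total_sold = 10
  Event 7 (sale 5): sell min(5,0)=0. stock: 0 - 0 = 0. total_sold = 10
  Event 8 (adjust -4): 0 + -4 = 0 (clamped to 0)
  Event 9 (adjust +2): 0 + 2 = 2
  Event 10 (sale 21): sell min(21,2)=2. stock: 2 - 2 = 0. total_sold = 12
  Event 11 (adjust +8): 0 + 8 = 8
  Event 12 (return 3): 8 + 3 = 11
Final: stock = 11, total_sold = 12

First zero at event 2.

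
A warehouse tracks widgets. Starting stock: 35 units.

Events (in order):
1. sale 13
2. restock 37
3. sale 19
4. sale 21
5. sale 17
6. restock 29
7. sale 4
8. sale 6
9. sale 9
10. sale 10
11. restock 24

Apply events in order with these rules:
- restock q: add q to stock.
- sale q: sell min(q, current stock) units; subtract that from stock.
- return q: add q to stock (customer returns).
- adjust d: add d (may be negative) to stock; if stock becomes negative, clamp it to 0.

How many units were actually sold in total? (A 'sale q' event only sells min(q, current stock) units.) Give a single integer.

Answer: 99

Derivation:
Processing events:
Start: stock = 35
  Event 1 (sale 13): sell min(13,35)=13. stock: 35 - 13 = 22. total_sold = 13
  Event 2 (restock 37): 22 + 37 = 59
  Event 3 (sale 19): sell min(19,59)=19. stock: 59 - 19 = 40. total_sold = 32
  Event 4 (sale 21): sell min(21,40)=21. stock: 40 - 21 = 19. total_sold = 53
  Event 5 (sale 17): sell min(17,19)=17. stock: 19 - 17 = 2. total_sold = 70
  Event 6 (restock 29): 2 + 29 = 31
  Event 7 (sale 4): sell min(4,31)=4. stock: 31 - 4 = 27. total_sold = 74
  Event 8 (sale 6): sell min(6,27)=6. stock: 27 - 6 = 21. total_sold = 80
  Event 9 (sale 9): sell min(9,21)=9. stock: 21 - 9 = 12. total_sold = 89
  Event 10 (sale 10): sell min(10,12)=10. stock: 12 - 10 = 2. total_sold = 99
  Event 11 (restock 24): 2 + 24 = 26
Final: stock = 26, total_sold = 99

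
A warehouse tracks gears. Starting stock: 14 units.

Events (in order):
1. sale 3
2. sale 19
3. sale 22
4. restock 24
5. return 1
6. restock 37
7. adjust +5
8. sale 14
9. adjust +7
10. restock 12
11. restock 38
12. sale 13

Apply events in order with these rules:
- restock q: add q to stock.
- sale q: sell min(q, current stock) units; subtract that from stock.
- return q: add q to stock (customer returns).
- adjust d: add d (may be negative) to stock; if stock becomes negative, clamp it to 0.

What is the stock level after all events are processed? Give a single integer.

Processing events:
Start: stock = 14
  Event 1 (sale 3): sell min(3,14)=3. stock: 14 - 3 = 11. total_sold = 3
  Event 2 (sale 19): sell min(19,11)=11. stock: 11 - 11 = 0. total_sold = 14
  Event 3 (sale 22): sell min(22,0)=0. stock: 0 - 0 = 0. total_sold = 14
  Event 4 (restock 24): 0 + 24 = 24
  Event 5 (return 1): 24 + 1 = 25
  Event 6 (restock 37): 25 + 37 = 62
  Event 7 (adjust +5): 62 + 5 = 67
  Event 8 (sale 14): sell min(14,67)=14. stock: 67 - 14 = 53. total_sold = 28
  Event 9 (adjust +7): 53 + 7 = 60
  Event 10 (restock 12): 60 + 12 = 72
  Event 11 (restock 38): 72 + 38 = 110
  Event 12 (sale 13): sell min(13,110)=13. stock: 110 - 13 = 97. total_sold = 41
Final: stock = 97, total_sold = 41

Answer: 97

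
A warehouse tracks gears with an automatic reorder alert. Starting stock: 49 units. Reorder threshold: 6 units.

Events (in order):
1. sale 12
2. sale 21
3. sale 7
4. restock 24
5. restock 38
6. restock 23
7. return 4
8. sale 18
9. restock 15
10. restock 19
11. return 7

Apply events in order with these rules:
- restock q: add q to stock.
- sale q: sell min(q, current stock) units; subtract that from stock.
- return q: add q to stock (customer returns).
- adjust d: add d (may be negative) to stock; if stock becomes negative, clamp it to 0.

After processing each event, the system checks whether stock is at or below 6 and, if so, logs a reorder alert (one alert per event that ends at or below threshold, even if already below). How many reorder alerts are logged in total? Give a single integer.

Answer: 0

Derivation:
Processing events:
Start: stock = 49
  Event 1 (sale 12): sell min(12,49)=12. stock: 49 - 12 = 37. total_sold = 12
  Event 2 (sale 21): sell min(21,37)=21. stock: 37 - 21 = 16. total_sold = 33
  Event 3 (sale 7): sell min(7,16)=7. stock: 16 - 7 = 9. total_sold = 40
  Event 4 (restock 24): 9 + 24 = 33
  Event 5 (restock 38): 33 + 38 = 71
  Event 6 (restock 23): 71 + 23 = 94
  Event 7 (return 4): 94 + 4 = 98
  Event 8 (sale 18): sell min(18,98)=18. stock: 98 - 18 = 80. total_sold = 58
  Event 9 (restock 15): 80 + 15 = 95
  Event 10 (restock 19): 95 + 19 = 114
  Event 11 (return 7): 114 + 7 = 121
Final: stock = 121, total_sold = 58

Checking against threshold 6:
  After event 1: stock=37 > 6
  After event 2: stock=16 > 6
  After event 3: stock=9 > 6
  After event 4: stock=33 > 6
  After event 5: stock=71 > 6
  After event 6: stock=94 > 6
  After event 7: stock=98 > 6
  After event 8: stock=80 > 6
  After event 9: stock=95 > 6
  After event 10: stock=114 > 6
  After event 11: stock=121 > 6
Alert events: []. Count = 0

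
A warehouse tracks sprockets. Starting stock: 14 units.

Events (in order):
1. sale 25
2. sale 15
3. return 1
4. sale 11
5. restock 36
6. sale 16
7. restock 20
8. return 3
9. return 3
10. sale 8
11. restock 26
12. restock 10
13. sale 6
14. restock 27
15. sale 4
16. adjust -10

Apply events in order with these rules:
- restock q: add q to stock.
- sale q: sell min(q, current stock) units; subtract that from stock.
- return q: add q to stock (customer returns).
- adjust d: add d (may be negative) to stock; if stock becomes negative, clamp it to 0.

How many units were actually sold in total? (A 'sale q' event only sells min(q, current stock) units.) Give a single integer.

Answer: 49

Derivation:
Processing events:
Start: stock = 14
  Event 1 (sale 25): sell min(25,14)=14. stock: 14 - 14 = 0. total_sold = 14
  Event 2 (sale 15): sell min(15,0)=0. stock: 0 - 0 = 0. total_sold = 14
  Event 3 (return 1): 0 + 1 = 1
  Event 4 (sale 11): sell min(11,1)=1. stock: 1 - 1 = 0. total_sold = 15
  Event 5 (restock 36): 0 + 36 = 36
  Event 6 (sale 16): sell min(16,36)=16. stock: 36 - 16 = 20. total_sold = 31
  Event 7 (restock 20): 20 + 20 = 40
  Event 8 (return 3): 40 + 3 = 43
  Event 9 (return 3): 43 + 3 = 46
  Event 10 (sale 8): sell min(8,46)=8. stock: 46 - 8 = 38. total_sold = 39
  Event 11 (restock 26): 38 + 26 = 64
  Event 12 (restock 10): 64 + 10 = 74
  Event 13 (sale 6): sell min(6,74)=6. stock: 74 - 6 = 68. total_sold = 45
  Event 14 (restock 27): 68 + 27 = 95
  Event 15 (sale 4): sell min(4,95)=4. stock: 95 - 4 = 91. total_sold = 49
  Event 16 (adjust -10): 91 + -10 = 81
Final: stock = 81, total_sold = 49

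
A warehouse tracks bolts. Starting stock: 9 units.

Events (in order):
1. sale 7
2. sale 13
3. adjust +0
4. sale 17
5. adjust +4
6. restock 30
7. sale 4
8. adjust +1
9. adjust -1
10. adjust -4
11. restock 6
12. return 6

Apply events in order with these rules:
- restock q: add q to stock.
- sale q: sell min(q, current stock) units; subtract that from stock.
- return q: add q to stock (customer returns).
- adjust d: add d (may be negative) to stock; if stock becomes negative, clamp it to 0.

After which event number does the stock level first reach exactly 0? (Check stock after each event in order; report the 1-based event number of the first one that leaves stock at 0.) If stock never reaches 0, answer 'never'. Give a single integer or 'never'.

Processing events:
Start: stock = 9
  Event 1 (sale 7): sell min(7,9)=7. stock: 9 - 7 = 2. total_sold = 7
  Event 2 (sale 13): sell min(13,2)=2. stock: 2 - 2 = 0. total_sold = 9
  Event 3 (adjust +0): 0 + 0 = 0
  Event 4 (sale 17): sell min(17,0)=0. stock: 0 - 0 = 0. total_sold = 9
  Event 5 (adjust +4): 0 + 4 = 4
  Event 6 (restock 30): 4 + 30 = 34
  Event 7 (sale 4): sell min(4,34)=4. stock: 34 - 4 = 30. total_sold = 13
  Event 8 (adjust +1): 30 + 1 = 31
  Event 9 (adjust -1): 31 + -1 = 30
  Event 10 (adjust -4): 30 + -4 = 26
  Event 11 (restock 6): 26 + 6 = 32
  Event 12 (return 6): 32 + 6 = 38
Final: stock = 38, total_sold = 13

First zero at event 2.

Answer: 2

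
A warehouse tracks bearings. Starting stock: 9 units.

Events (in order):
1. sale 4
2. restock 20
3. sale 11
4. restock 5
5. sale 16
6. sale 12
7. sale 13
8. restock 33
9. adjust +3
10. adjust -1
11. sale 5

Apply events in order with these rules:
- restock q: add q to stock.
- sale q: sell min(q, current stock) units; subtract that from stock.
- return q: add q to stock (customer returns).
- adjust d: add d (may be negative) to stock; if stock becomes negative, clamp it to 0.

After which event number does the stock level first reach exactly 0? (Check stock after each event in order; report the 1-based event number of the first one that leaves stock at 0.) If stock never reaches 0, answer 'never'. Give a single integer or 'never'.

Answer: 6

Derivation:
Processing events:
Start: stock = 9
  Event 1 (sale 4): sell min(4,9)=4. stock: 9 - 4 = 5. total_sold = 4
  Event 2 (restock 20): 5 + 20 = 25
  Event 3 (sale 11): sell min(11,25)=11. stock: 25 - 11 = 14. total_sold = 15
  Event 4 (restock 5): 14 + 5 = 19
  Event 5 (sale 16): sell min(16,19)=16. stock: 19 - 16 = 3. total_sold = 31
  Event 6 (sale 12): sell min(12,3)=3. stock: 3 - 3 = 0. total_sold = 34
  Event 7 (sale 13): sell min(13,0)=0. stock: 0 - 0 = 0. total_sold = 34
  Event 8 (restock 33): 0 + 33 = 33
  Event 9 (adjust +3): 33 + 3 = 36
  Event 10 (adjust -1): 36 + -1 = 35
  Event 11 (sale 5): sell min(5,35)=5. stock: 35 - 5 = 30. total_sold = 39
Final: stock = 30, total_sold = 39

First zero at event 6.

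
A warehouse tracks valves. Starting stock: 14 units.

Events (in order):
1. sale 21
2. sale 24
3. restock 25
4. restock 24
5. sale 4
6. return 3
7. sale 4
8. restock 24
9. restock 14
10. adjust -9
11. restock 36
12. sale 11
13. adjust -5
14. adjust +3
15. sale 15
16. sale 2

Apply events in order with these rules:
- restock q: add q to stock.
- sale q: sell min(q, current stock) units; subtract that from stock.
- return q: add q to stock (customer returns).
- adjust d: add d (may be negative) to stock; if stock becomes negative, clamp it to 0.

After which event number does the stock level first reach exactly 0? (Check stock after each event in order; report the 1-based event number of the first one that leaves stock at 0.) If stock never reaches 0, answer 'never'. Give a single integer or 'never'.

Answer: 1

Derivation:
Processing events:
Start: stock = 14
  Event 1 (sale 21): sell min(21,14)=14. stock: 14 - 14 = 0. total_sold = 14
  Event 2 (sale 24): sell min(24,0)=0. stock: 0 - 0 = 0. total_sold = 14
  Event 3 (restock 25): 0 + 25 = 25
  Event 4 (restock 24): 25 + 24 = 49
  Event 5 (sale 4): sell min(4,49)=4. stock: 49 - 4 = 45. total_sold = 18
  Event 6 (return 3): 45 + 3 = 48
  Event 7 (sale 4): sell min(4,48)=4. stock: 48 - 4 = 44. total_sold = 22
  Event 8 (restock 24): 44 + 24 = 68
  Event 9 (restock 14): 68 + 14 = 82
  Event 10 (adjust -9): 82 + -9 = 73
  Event 11 (restock 36): 73 + 36 = 109
  Event 12 (sale 11): sell min(11,109)=11. stock: 109 - 11 = 98. total_sold = 33
  Event 13 (adjust -5): 98 + -5 = 93
  Event 14 (adjust +3): 93 + 3 = 96
  Event 15 (sale 15): sell min(15,96)=15. stock: 96 - 15 = 81. total_sold = 48
  Event 16 (sale 2): sell min(2,81)=2. stock: 81 - 2 = 79. total_sold = 50
Final: stock = 79, total_sold = 50

First zero at event 1.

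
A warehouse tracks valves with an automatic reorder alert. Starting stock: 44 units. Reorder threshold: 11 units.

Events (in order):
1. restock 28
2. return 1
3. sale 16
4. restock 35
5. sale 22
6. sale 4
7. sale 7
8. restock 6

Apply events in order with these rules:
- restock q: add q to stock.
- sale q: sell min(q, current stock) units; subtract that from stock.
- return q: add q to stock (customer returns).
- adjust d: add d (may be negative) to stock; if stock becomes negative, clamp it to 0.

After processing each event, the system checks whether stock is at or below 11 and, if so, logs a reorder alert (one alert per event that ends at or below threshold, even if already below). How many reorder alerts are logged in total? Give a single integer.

Answer: 0

Derivation:
Processing events:
Start: stock = 44
  Event 1 (restock 28): 44 + 28 = 72
  Event 2 (return 1): 72 + 1 = 73
  Event 3 (sale 16): sell min(16,73)=16. stock: 73 - 16 = 57. total_sold = 16
  Event 4 (restock 35): 57 + 35 = 92
  Event 5 (sale 22): sell min(22,92)=22. stock: 92 - 22 = 70. total_sold = 38
  Event 6 (sale 4): sell min(4,70)=4. stock: 70 - 4 = 66. total_sold = 42
  Event 7 (sale 7): sell min(7,66)=7. stock: 66 - 7 = 59. total_sold = 49
  Event 8 (restock 6): 59 + 6 = 65
Final: stock = 65, total_sold = 49

Checking against threshold 11:
  After event 1: stock=72 > 11
  After event 2: stock=73 > 11
  After event 3: stock=57 > 11
  After event 4: stock=92 > 11
  After event 5: stock=70 > 11
  After event 6: stock=66 > 11
  After event 7: stock=59 > 11
  After event 8: stock=65 > 11
Alert events: []. Count = 0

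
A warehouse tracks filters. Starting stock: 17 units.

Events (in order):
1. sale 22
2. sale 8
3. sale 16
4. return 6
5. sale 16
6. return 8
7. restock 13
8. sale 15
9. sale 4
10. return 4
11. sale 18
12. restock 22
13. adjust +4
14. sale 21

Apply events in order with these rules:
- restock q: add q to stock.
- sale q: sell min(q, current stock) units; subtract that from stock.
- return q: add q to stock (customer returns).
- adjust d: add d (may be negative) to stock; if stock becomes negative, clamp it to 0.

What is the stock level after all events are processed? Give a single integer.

Answer: 5

Derivation:
Processing events:
Start: stock = 17
  Event 1 (sale 22): sell min(22,17)=17. stock: 17 - 17 = 0. total_sold = 17
  Event 2 (sale 8): sell min(8,0)=0. stock: 0 - 0 = 0. total_sold = 17
  Event 3 (sale 16): sell min(16,0)=0. stock: 0 - 0 = 0. total_sold = 17
  Event 4 (return 6): 0 + 6 = 6
  Event 5 (sale 16): sell min(16,6)=6. stock: 6 - 6 = 0. total_sold = 23
  Event 6 (return 8): 0 + 8 = 8
  Event 7 (restock 13): 8 + 13 = 21
  Event 8 (sale 15): sell min(15,21)=15. stock: 21 - 15 = 6. total_sold = 38
  Event 9 (sale 4): sell min(4,6)=4. stock: 6 - 4 = 2. total_sold = 42
  Event 10 (return 4): 2 + 4 = 6
  Event 11 (sale 18): sell min(18,6)=6. stock: 6 - 6 = 0. total_sold = 48
  Event 12 (restock 22): 0 + 22 = 22
  Event 13 (adjust +4): 22 + 4 = 26
  Event 14 (sale 21): sell min(21,26)=21. stock: 26 - 21 = 5. total_sold = 69
Final: stock = 5, total_sold = 69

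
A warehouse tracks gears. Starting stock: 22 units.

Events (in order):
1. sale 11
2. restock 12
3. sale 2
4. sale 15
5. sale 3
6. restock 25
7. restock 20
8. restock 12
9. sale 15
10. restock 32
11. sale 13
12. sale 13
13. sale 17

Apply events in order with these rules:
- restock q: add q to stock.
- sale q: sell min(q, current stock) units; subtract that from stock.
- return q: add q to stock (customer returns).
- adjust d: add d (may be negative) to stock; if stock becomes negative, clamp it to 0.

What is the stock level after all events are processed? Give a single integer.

Processing events:
Start: stock = 22
  Event 1 (sale 11): sell min(11,22)=11. stock: 22 - 11 = 11. total_sold = 11
  Event 2 (restock 12): 11 + 12 = 23
  Event 3 (sale 2): sell min(2,23)=2. stock: 23 - 2 = 21. total_sold = 13
  Event 4 (sale 15): sell min(15,21)=15. stock: 21 - 15 = 6. total_sold = 28
  Event 5 (sale 3): sell min(3,6)=3. stock: 6 - 3 = 3. total_sold = 31
  Event 6 (restock 25): 3 + 25 = 28
  Event 7 (restock 20): 28 + 20 = 48
  Event 8 (restock 12): 48 + 12 = 60
  Event 9 (sale 15): sell min(15,60)=15. stock: 60 - 15 = 45. total_sold = 46
  Event 10 (restock 32): 45 + 32 = 77
  Event 11 (sale 13): sell min(13,77)=13. stock: 77 - 13 = 64. total_sold = 59
  Event 12 (sale 13): sell min(13,64)=13. stock: 64 - 13 = 51. total_sold = 72
  Event 13 (sale 17): sell min(17,51)=17. stock: 51 - 17 = 34. total_sold = 89
Final: stock = 34, total_sold = 89

Answer: 34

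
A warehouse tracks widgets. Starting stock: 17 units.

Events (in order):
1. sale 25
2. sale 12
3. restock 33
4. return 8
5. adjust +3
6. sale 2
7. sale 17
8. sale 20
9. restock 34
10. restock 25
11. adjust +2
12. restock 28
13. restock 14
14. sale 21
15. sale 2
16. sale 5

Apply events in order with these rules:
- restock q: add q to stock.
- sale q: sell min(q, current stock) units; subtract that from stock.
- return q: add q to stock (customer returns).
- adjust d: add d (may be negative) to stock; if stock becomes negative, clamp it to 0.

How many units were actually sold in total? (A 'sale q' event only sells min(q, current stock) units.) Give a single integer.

Answer: 84

Derivation:
Processing events:
Start: stock = 17
  Event 1 (sale 25): sell min(25,17)=17. stock: 17 - 17 = 0. total_sold = 17
  Event 2 (sale 12): sell min(12,0)=0. stock: 0 - 0 = 0. total_sold = 17
  Event 3 (restock 33): 0 + 33 = 33
  Event 4 (return 8): 33 + 8 = 41
  Event 5 (adjust +3): 41 + 3 = 44
  Event 6 (sale 2): sell min(2,44)=2. stock: 44 - 2 = 42. total_sold = 19
  Event 7 (sale 17): sell min(17,42)=17. stock: 42 - 17 = 25. total_sold = 36
  Event 8 (sale 20): sell min(20,25)=20. stock: 25 - 20 = 5. total_sold = 56
  Event 9 (restock 34): 5 + 34 = 39
  Event 10 (restock 25): 39 + 25 = 64
  Event 11 (adjust +2): 64 + 2 = 66
  Event 12 (restock 28): 66 + 28 = 94
  Event 13 (restock 14): 94 + 14 = 108
  Event 14 (sale 21): sell min(21,108)=21. stock: 108 - 21 = 87. total_sold = 77
  Event 15 (sale 2): sell min(2,87)=2. stock: 87 - 2 = 85. total_sold = 79
  Event 16 (sale 5): sell min(5,85)=5. stock: 85 - 5 = 80. total_sold = 84
Final: stock = 80, total_sold = 84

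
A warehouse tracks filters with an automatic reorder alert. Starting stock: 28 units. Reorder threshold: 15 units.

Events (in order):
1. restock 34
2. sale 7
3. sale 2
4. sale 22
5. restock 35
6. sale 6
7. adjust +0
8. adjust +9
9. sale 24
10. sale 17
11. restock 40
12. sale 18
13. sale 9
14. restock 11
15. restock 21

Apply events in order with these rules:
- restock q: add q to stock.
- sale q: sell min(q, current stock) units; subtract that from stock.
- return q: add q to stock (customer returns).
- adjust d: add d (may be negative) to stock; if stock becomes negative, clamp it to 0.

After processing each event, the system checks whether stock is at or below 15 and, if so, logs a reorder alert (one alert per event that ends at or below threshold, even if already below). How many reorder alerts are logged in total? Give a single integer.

Answer: 0

Derivation:
Processing events:
Start: stock = 28
  Event 1 (restock 34): 28 + 34 = 62
  Event 2 (sale 7): sell min(7,62)=7. stock: 62 - 7 = 55. total_sold = 7
  Event 3 (sale 2): sell min(2,55)=2. stock: 55 - 2 = 53. total_sold = 9
  Event 4 (sale 22): sell min(22,53)=22. stock: 53 - 22 = 31. total_sold = 31
  Event 5 (restock 35): 31 + 35 = 66
  Event 6 (sale 6): sell min(6,66)=6. stock: 66 - 6 = 60. total_sold = 37
  Event 7 (adjust +0): 60 + 0 = 60
  Event 8 (adjust +9): 60 + 9 = 69
  Event 9 (sale 24): sell min(24,69)=24. stock: 69 - 24 = 45. total_sold = 61
  Event 10 (sale 17): sell min(17,45)=17. stock: 45 - 17 = 28. total_sold = 78
  Event 11 (restock 40): 28 + 40 = 68
  Event 12 (sale 18): sell min(18,68)=18. stock: 68 - 18 = 50. total_sold = 96
  Event 13 (sale 9): sell min(9,50)=9. stock: 50 - 9 = 41. total_sold = 105
  Event 14 (restock 11): 41 + 11 = 52
  Event 15 (restock 21): 52 + 21 = 73
Final: stock = 73, total_sold = 105

Checking against threshold 15:
  After event 1: stock=62 > 15
  After event 2: stock=55 > 15
  After event 3: stock=53 > 15
  After event 4: stock=31 > 15
  After event 5: stock=66 > 15
  After event 6: stock=60 > 15
  After event 7: stock=60 > 15
  After event 8: stock=69 > 15
  After event 9: stock=45 > 15
  After event 10: stock=28 > 15
  After event 11: stock=68 > 15
  After event 12: stock=50 > 15
  After event 13: stock=41 > 15
  After event 14: stock=52 > 15
  After event 15: stock=73 > 15
Alert events: []. Count = 0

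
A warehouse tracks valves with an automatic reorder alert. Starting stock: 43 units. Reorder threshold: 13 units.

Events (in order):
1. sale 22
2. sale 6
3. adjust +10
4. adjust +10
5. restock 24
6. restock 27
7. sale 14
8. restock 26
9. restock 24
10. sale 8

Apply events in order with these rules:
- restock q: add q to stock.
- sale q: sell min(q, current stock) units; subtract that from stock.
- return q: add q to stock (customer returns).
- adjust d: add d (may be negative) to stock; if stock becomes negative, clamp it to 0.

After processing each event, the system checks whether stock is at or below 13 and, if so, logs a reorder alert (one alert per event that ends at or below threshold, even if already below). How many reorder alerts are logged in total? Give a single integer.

Answer: 0

Derivation:
Processing events:
Start: stock = 43
  Event 1 (sale 22): sell min(22,43)=22. stock: 43 - 22 = 21. total_sold = 22
  Event 2 (sale 6): sell min(6,21)=6. stock: 21 - 6 = 15. total_sold = 28
  Event 3 (adjust +10): 15 + 10 = 25
  Event 4 (adjust +10): 25 + 10 = 35
  Event 5 (restock 24): 35 + 24 = 59
  Event 6 (restock 27): 59 + 27 = 86
  Event 7 (sale 14): sell min(14,86)=14. stock: 86 - 14 = 72. total_sold = 42
  Event 8 (restock 26): 72 + 26 = 98
  Event 9 (restock 24): 98 + 24 = 122
  Event 10 (sale 8): sell min(8,122)=8. stock: 122 - 8 = 114. total_sold = 50
Final: stock = 114, total_sold = 50

Checking against threshold 13:
  After event 1: stock=21 > 13
  After event 2: stock=15 > 13
  After event 3: stock=25 > 13
  After event 4: stock=35 > 13
  After event 5: stock=59 > 13
  After event 6: stock=86 > 13
  After event 7: stock=72 > 13
  After event 8: stock=98 > 13
  After event 9: stock=122 > 13
  After event 10: stock=114 > 13
Alert events: []. Count = 0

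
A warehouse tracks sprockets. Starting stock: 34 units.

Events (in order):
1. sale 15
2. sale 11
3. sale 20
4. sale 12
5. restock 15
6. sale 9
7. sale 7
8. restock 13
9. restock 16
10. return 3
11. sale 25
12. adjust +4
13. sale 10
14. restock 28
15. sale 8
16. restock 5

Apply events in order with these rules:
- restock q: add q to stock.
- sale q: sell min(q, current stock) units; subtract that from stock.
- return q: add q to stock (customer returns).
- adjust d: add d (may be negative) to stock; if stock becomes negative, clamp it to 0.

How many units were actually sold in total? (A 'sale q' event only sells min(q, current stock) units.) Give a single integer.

Answer: 92

Derivation:
Processing events:
Start: stock = 34
  Event 1 (sale 15): sell min(15,34)=15. stock: 34 - 15 = 19. total_sold = 15
  Event 2 (sale 11): sell min(11,19)=11. stock: 19 - 11 = 8. total_sold = 26
  Event 3 (sale 20): sell min(20,8)=8. stock: 8 - 8 = 0. total_sold = 34
  Event 4 (sale 12): sell min(12,0)=0. stock: 0 - 0 = 0. total_sold = 34
  Event 5 (restock 15): 0 + 15 = 15
  Event 6 (sale 9): sell min(9,15)=9. stock: 15 - 9 = 6. total_sold = 43
  Event 7 (sale 7): sell min(7,6)=6. stock: 6 - 6 = 0. total_sold = 49
  Event 8 (restock 13): 0 + 13 = 13
  Event 9 (restock 16): 13 + 16 = 29
  Event 10 (return 3): 29 + 3 = 32
  Event 11 (sale 25): sell min(25,32)=25. stock: 32 - 25 = 7. total_sold = 74
  Event 12 (adjust +4): 7 + 4 = 11
  Event 13 (sale 10): sell min(10,11)=10. stock: 11 - 10 = 1. total_sold = 84
  Event 14 (restock 28): 1 + 28 = 29
  Event 15 (sale 8): sell min(8,29)=8. stock: 29 - 8 = 21. total_sold = 92
  Event 16 (restock 5): 21 + 5 = 26
Final: stock = 26, total_sold = 92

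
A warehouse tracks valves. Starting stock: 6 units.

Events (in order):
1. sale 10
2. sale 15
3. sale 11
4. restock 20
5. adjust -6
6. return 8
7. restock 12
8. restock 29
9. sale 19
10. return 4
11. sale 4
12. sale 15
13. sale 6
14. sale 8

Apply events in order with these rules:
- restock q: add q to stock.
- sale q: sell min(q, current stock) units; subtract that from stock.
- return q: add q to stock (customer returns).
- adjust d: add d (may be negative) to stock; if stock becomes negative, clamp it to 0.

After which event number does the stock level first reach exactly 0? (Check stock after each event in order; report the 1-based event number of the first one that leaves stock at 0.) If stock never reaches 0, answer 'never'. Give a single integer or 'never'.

Answer: 1

Derivation:
Processing events:
Start: stock = 6
  Event 1 (sale 10): sell min(10,6)=6. stock: 6 - 6 = 0. total_sold = 6
  Event 2 (sale 15): sell min(15,0)=0. stock: 0 - 0 = 0. total_sold = 6
  Event 3 (sale 11): sell min(11,0)=0. stock: 0 - 0 = 0. total_sold = 6
  Event 4 (restock 20): 0 + 20 = 20
  Event 5 (adjust -6): 20 + -6 = 14
  Event 6 (return 8): 14 + 8 = 22
  Event 7 (restock 12): 22 + 12 = 34
  Event 8 (restock 29): 34 + 29 = 63
  Event 9 (sale 19): sell min(19,63)=19. stock: 63 - 19 = 44. total_sold = 25
  Event 10 (return 4): 44 + 4 = 48
  Event 11 (sale 4): sell min(4,48)=4. stock: 48 - 4 = 44. total_sold = 29
  Event 12 (sale 15): sell min(15,44)=15. stock: 44 - 15 = 29. total_sold = 44
  Event 13 (sale 6): sell min(6,29)=6. stock: 29 - 6 = 23. total_sold = 50
  Event 14 (sale 8): sell min(8,23)=8. stock: 23 - 8 = 15. total_sold = 58
Final: stock = 15, total_sold = 58

First zero at event 1.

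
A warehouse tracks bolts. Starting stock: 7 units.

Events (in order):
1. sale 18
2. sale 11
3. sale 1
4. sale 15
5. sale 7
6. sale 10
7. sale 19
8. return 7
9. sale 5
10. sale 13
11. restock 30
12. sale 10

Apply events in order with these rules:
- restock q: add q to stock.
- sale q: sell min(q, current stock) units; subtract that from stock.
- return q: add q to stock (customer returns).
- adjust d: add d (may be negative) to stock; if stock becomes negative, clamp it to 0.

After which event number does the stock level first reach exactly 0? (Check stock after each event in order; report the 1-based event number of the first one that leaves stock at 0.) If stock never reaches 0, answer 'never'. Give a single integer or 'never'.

Answer: 1

Derivation:
Processing events:
Start: stock = 7
  Event 1 (sale 18): sell min(18,7)=7. stock: 7 - 7 = 0. total_sold = 7
  Event 2 (sale 11): sell min(11,0)=0. stock: 0 - 0 = 0. total_sold = 7
  Event 3 (sale 1): sell min(1,0)=0. stock: 0 - 0 = 0. total_sold = 7
  Event 4 (sale 15): sell min(15,0)=0. stock: 0 - 0 = 0. total_sold = 7
  Event 5 (sale 7): sell min(7,0)=0. stock: 0 - 0 = 0. total_sold = 7
  Event 6 (sale 10): sell min(10,0)=0. stock: 0 - 0 = 0. total_sold = 7
  Event 7 (sale 19): sell min(19,0)=0. stock: 0 - 0 = 0. total_sold = 7
  Event 8 (return 7): 0 + 7 = 7
  Event 9 (sale 5): sell min(5,7)=5. stock: 7 - 5 = 2. total_sold = 12
  Event 10 (sale 13): sell min(13,2)=2. stock: 2 - 2 = 0. total_sold = 14
  Event 11 (restock 30): 0 + 30 = 30
  Event 12 (sale 10): sell min(10,30)=10. stock: 30 - 10 = 20. total_sold = 24
Final: stock = 20, total_sold = 24

First zero at event 1.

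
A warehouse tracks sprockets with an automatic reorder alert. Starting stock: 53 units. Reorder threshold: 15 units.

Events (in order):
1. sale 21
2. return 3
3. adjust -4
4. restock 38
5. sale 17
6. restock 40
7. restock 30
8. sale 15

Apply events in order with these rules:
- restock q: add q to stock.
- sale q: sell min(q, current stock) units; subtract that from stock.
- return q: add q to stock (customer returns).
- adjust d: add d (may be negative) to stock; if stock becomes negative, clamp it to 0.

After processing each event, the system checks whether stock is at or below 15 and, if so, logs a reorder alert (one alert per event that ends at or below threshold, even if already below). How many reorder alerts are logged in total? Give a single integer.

Processing events:
Start: stock = 53
  Event 1 (sale 21): sell min(21,53)=21. stock: 53 - 21 = 32. total_sold = 21
  Event 2 (return 3): 32 + 3 = 35
  Event 3 (adjust -4): 35 + -4 = 31
  Event 4 (restock 38): 31 + 38 = 69
  Event 5 (sale 17): sell min(17,69)=17. stock: 69 - 17 = 52. total_sold = 38
  Event 6 (restock 40): 52 + 40 = 92
  Event 7 (restock 30): 92 + 30 = 122
  Event 8 (sale 15): sell min(15,122)=15. stock: 122 - 15 = 107. total_sold = 53
Final: stock = 107, total_sold = 53

Checking against threshold 15:
  After event 1: stock=32 > 15
  After event 2: stock=35 > 15
  After event 3: stock=31 > 15
  After event 4: stock=69 > 15
  After event 5: stock=52 > 15
  After event 6: stock=92 > 15
  After event 7: stock=122 > 15
  After event 8: stock=107 > 15
Alert events: []. Count = 0

Answer: 0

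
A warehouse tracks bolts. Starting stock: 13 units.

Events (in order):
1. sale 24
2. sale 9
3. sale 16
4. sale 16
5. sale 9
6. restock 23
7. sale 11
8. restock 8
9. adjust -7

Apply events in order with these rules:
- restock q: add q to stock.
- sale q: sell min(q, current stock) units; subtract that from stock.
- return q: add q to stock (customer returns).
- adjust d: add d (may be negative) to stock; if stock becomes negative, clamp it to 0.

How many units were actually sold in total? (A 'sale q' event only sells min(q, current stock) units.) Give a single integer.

Processing events:
Start: stock = 13
  Event 1 (sale 24): sell min(24,13)=13. stock: 13 - 13 = 0. total_sold = 13
  Event 2 (sale 9): sell min(9,0)=0. stock: 0 - 0 = 0. total_sold = 13
  Event 3 (sale 16): sell min(16,0)=0. stock: 0 - 0 = 0. total_sold = 13
  Event 4 (sale 16): sell min(16,0)=0. stock: 0 - 0 = 0. total_sold = 13
  Event 5 (sale 9): sell min(9,0)=0. stock: 0 - 0 = 0. total_sold = 13
  Event 6 (restock 23): 0 + 23 = 23
  Event 7 (sale 11): sell min(11,23)=11. stock: 23 - 11 = 12. total_sold = 24
  Event 8 (restock 8): 12 + 8 = 20
  Event 9 (adjust -7): 20 + -7 = 13
Final: stock = 13, total_sold = 24

Answer: 24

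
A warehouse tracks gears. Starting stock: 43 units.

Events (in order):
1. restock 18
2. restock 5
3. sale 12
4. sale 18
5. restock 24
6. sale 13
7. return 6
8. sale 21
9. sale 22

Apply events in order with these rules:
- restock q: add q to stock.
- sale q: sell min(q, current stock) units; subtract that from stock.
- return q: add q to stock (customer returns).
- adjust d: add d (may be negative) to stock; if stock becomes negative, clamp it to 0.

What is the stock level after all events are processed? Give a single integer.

Answer: 10

Derivation:
Processing events:
Start: stock = 43
  Event 1 (restock 18): 43 + 18 = 61
  Event 2 (restock 5): 61 + 5 = 66
  Event 3 (sale 12): sell min(12,66)=12. stock: 66 - 12 = 54. total_sold = 12
  Event 4 (sale 18): sell min(18,54)=18. stock: 54 - 18 = 36. total_sold = 30
  Event 5 (restock 24): 36 + 24 = 60
  Event 6 (sale 13): sell min(13,60)=13. stock: 60 - 13 = 47. total_sold = 43
  Event 7 (return 6): 47 + 6 = 53
  Event 8 (sale 21): sell min(21,53)=21. stock: 53 - 21 = 32. total_sold = 64
  Event 9 (sale 22): sell min(22,32)=22. stock: 32 - 22 = 10. total_sold = 86
Final: stock = 10, total_sold = 86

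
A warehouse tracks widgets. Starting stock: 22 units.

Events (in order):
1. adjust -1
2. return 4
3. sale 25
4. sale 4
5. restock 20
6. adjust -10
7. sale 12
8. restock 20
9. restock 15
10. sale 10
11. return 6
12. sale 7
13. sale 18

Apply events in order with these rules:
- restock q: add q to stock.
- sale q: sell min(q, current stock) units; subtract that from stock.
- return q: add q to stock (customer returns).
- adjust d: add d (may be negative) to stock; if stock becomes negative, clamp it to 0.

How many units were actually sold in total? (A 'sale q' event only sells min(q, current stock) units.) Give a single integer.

Processing events:
Start: stock = 22
  Event 1 (adjust -1): 22 + -1 = 21
  Event 2 (return 4): 21 + 4 = 25
  Event 3 (sale 25): sell min(25,25)=25. stock: 25 - 25 = 0. total_sold = 25
  Event 4 (sale 4): sell min(4,0)=0. stock: 0 - 0 = 0. total_sold = 25
  Event 5 (restock 20): 0 + 20 = 20
  Event 6 (adjust -10): 20 + -10 = 10
  Event 7 (sale 12): sell min(12,10)=10. stock: 10 - 10 = 0. total_sold = 35
  Event 8 (restock 20): 0 + 20 = 20
  Event 9 (restock 15): 20 + 15 = 35
  Event 10 (sale 10): sell min(10,35)=10. stock: 35 - 10 = 25. total_sold = 45
  Event 11 (return 6): 25 + 6 = 31
  Event 12 (sale 7): sell min(7,31)=7. stock: 31 - 7 = 24. total_sold = 52
  Event 13 (sale 18): sell min(18,24)=18. stock: 24 - 18 = 6. total_sold = 70
Final: stock = 6, total_sold = 70

Answer: 70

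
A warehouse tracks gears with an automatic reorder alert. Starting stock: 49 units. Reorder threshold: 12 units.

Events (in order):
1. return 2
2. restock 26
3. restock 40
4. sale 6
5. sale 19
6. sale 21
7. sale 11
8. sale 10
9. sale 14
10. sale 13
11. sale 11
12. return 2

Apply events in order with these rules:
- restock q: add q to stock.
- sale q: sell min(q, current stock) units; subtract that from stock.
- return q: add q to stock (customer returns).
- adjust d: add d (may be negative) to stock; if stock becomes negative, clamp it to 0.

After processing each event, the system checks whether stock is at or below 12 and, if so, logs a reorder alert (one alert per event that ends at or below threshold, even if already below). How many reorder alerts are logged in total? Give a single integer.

Answer: 1

Derivation:
Processing events:
Start: stock = 49
  Event 1 (return 2): 49 + 2 = 51
  Event 2 (restock 26): 51 + 26 = 77
  Event 3 (restock 40): 77 + 40 = 117
  Event 4 (sale 6): sell min(6,117)=6. stock: 117 - 6 = 111. total_sold = 6
  Event 5 (sale 19): sell min(19,111)=19. stock: 111 - 19 = 92. total_sold = 25
  Event 6 (sale 21): sell min(21,92)=21. stock: 92 - 21 = 71. total_sold = 46
  Event 7 (sale 11): sell min(11,71)=11. stock: 71 - 11 = 60. total_sold = 57
  Event 8 (sale 10): sell min(10,60)=10. stock: 60 - 10 = 50. total_sold = 67
  Event 9 (sale 14): sell min(14,50)=14. stock: 50 - 14 = 36. total_sold = 81
  Event 10 (sale 13): sell min(13,36)=13. stock: 36 - 13 = 23. total_sold = 94
  Event 11 (sale 11): sell min(11,23)=11. stock: 23 - 11 = 12. total_sold = 105
  Event 12 (return 2): 12 + 2 = 14
Final: stock = 14, total_sold = 105

Checking against threshold 12:
  After event 1: stock=51 > 12
  After event 2: stock=77 > 12
  After event 3: stock=117 > 12
  After event 4: stock=111 > 12
  After event 5: stock=92 > 12
  After event 6: stock=71 > 12
  After event 7: stock=60 > 12
  After event 8: stock=50 > 12
  After event 9: stock=36 > 12
  After event 10: stock=23 > 12
  After event 11: stock=12 <= 12 -> ALERT
  After event 12: stock=14 > 12
Alert events: [11]. Count = 1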